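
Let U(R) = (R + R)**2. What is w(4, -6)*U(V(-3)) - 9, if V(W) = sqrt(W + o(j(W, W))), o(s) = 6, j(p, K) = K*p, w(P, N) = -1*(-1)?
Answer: 3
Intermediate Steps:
w(P, N) = 1
V(W) = sqrt(6 + W) (V(W) = sqrt(W + 6) = sqrt(6 + W))
U(R) = 4*R**2 (U(R) = (2*R)**2 = 4*R**2)
w(4, -6)*U(V(-3)) - 9 = 1*(4*(sqrt(6 - 3))**2) - 9 = 1*(4*(sqrt(3))**2) - 9 = 1*(4*3) - 9 = 1*12 - 9 = 12 - 9 = 3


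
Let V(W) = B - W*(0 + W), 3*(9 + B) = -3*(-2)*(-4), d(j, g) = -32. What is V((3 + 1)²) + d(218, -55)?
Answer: -305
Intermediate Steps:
B = -17 (B = -9 + (-3*(-2)*(-4))/3 = -9 + (6*(-4))/3 = -9 + (⅓)*(-24) = -9 - 8 = -17)
V(W) = -17 - W² (V(W) = -17 - W*(0 + W) = -17 - W*W = -17 - W²)
V((3 + 1)²) + d(218, -55) = (-17 - ((3 + 1)²)²) - 32 = (-17 - (4²)²) - 32 = (-17 - 1*16²) - 32 = (-17 - 1*256) - 32 = (-17 - 256) - 32 = -273 - 32 = -305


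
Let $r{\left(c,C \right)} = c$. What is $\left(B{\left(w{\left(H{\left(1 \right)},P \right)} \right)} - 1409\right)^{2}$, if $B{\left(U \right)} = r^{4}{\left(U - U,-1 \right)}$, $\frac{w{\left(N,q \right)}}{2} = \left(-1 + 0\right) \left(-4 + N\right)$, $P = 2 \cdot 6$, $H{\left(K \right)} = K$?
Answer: $1985281$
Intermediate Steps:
$P = 12$
$w{\left(N,q \right)} = 8 - 2 N$ ($w{\left(N,q \right)} = 2 \left(-1 + 0\right) \left(-4 + N\right) = 2 \left(- (-4 + N)\right) = 2 \left(4 - N\right) = 8 - 2 N$)
$B{\left(U \right)} = 0$ ($B{\left(U \right)} = \left(U - U\right)^{4} = 0^{4} = 0$)
$\left(B{\left(w{\left(H{\left(1 \right)},P \right)} \right)} - 1409\right)^{2} = \left(0 - 1409\right)^{2} = \left(-1409\right)^{2} = 1985281$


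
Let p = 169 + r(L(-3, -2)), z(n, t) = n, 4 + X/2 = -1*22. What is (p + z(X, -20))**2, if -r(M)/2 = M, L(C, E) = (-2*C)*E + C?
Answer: 21609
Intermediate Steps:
X = -52 (X = -8 + 2*(-1*22) = -8 + 2*(-22) = -8 - 44 = -52)
L(C, E) = C - 2*C*E (L(C, E) = -2*C*E + C = C - 2*C*E)
r(M) = -2*M
p = 199 (p = 169 - (-6)*(1 - 2*(-2)) = 169 - (-6)*(1 + 4) = 169 - (-6)*5 = 169 - 2*(-15) = 169 + 30 = 199)
(p + z(X, -20))**2 = (199 - 52)**2 = 147**2 = 21609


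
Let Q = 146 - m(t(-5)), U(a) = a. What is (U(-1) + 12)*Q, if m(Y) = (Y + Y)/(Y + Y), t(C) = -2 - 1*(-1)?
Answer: 1595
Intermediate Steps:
t(C) = -1 (t(C) = -2 + 1 = -1)
m(Y) = 1 (m(Y) = (2*Y)/((2*Y)) = (2*Y)*(1/(2*Y)) = 1)
Q = 145 (Q = 146 - 1*1 = 146 - 1 = 145)
(U(-1) + 12)*Q = (-1 + 12)*145 = 11*145 = 1595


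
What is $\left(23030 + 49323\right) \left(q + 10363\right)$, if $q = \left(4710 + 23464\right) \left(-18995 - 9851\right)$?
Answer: $-58801054536873$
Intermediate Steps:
$q = -812707204$ ($q = 28174 \left(-28846\right) = -812707204$)
$\left(23030 + 49323\right) \left(q + 10363\right) = \left(23030 + 49323\right) \left(-812707204 + 10363\right) = 72353 \left(-812696841\right) = -58801054536873$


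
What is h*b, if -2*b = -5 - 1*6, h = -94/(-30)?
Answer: 517/30 ≈ 17.233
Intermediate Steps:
h = 47/15 (h = -94*(-1/30) = 47/15 ≈ 3.1333)
b = 11/2 (b = -(-5 - 1*6)/2 = -(-5 - 6)/2 = -½*(-11) = 11/2 ≈ 5.5000)
h*b = (47/15)*(11/2) = 517/30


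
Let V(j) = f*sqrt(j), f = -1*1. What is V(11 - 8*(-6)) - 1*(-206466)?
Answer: 206466 - sqrt(59) ≈ 2.0646e+5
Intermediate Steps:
f = -1
V(j) = -sqrt(j)
V(11 - 8*(-6)) - 1*(-206466) = -sqrt(11 - 8*(-6)) - 1*(-206466) = -sqrt(11 + 48) + 206466 = -sqrt(59) + 206466 = 206466 - sqrt(59)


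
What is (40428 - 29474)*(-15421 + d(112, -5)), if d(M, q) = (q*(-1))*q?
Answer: -169195484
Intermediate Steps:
d(M, q) = -q**2 (d(M, q) = (-q)*q = -q**2)
(40428 - 29474)*(-15421 + d(112, -5)) = (40428 - 29474)*(-15421 - 1*(-5)**2) = 10954*(-15421 - 1*25) = 10954*(-15421 - 25) = 10954*(-15446) = -169195484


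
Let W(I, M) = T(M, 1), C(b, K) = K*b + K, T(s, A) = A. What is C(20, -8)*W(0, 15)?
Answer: -168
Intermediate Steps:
C(b, K) = K + K*b
W(I, M) = 1
C(20, -8)*W(0, 15) = -8*(1 + 20)*1 = -8*21*1 = -168*1 = -168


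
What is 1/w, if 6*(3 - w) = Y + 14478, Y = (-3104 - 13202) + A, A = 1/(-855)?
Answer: 5130/1578331 ≈ 0.0032503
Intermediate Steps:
A = -1/855 ≈ -0.0011696
Y = -13941631/855 (Y = (-3104 - 13202) - 1/855 = -16306 - 1/855 = -13941631/855 ≈ -16306.)
w = 1578331/5130 (w = 3 - (-13941631/855 + 14478)/6 = 3 - ⅙*(-1562941/855) = 3 + 1562941/5130 = 1578331/5130 ≈ 307.67)
1/w = 1/(1578331/5130) = 5130/1578331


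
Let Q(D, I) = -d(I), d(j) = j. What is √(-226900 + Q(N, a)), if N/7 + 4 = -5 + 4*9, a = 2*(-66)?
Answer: 4*I*√14173 ≈ 476.2*I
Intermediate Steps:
a = -132
N = 189 (N = -28 + 7*(-5 + 4*9) = -28 + 7*(-5 + 36) = -28 + 7*31 = -28 + 217 = 189)
Q(D, I) = -I
√(-226900 + Q(N, a)) = √(-226900 - 1*(-132)) = √(-226900 + 132) = √(-226768) = 4*I*√14173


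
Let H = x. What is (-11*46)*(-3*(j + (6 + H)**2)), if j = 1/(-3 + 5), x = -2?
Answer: 25047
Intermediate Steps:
H = -2
j = 1/2 ≈ 0.50000
(-11*46)*(-3*(j + (6 + H)**2)) = (-11*46)*(-3*(1/2 + (6 - 2)**2)) = -(-1518)*(1/2 + 4**2) = -(-1518)*(1/2 + 16) = -(-1518)*33/2 = -506*(-99/2) = 25047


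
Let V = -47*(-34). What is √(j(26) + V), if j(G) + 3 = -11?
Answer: 12*√11 ≈ 39.799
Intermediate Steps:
j(G) = -14 (j(G) = -3 - 11 = -14)
V = 1598
√(j(26) + V) = √(-14 + 1598) = √1584 = 12*√11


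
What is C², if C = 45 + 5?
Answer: 2500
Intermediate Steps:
C = 50
C² = 50² = 2500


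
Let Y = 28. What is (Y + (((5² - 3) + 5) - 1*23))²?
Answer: 1024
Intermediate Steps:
(Y + (((5² - 3) + 5) - 1*23))² = (28 + (((5² - 3) + 5) - 1*23))² = (28 + (((25 - 3) + 5) - 23))² = (28 + ((22 + 5) - 23))² = (28 + (27 - 23))² = (28 + 4)² = 32² = 1024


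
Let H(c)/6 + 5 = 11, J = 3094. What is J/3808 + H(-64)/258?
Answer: 655/688 ≈ 0.95203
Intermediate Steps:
H(c) = 36 (H(c) = -30 + 6*11 = -30 + 66 = 36)
J/3808 + H(-64)/258 = 3094/3808 + 36/258 = 3094*(1/3808) + 36*(1/258) = 13/16 + 6/43 = 655/688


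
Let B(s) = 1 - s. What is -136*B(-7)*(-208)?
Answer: 226304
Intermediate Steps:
-136*B(-7)*(-208) = -136*(1 - 1*(-7))*(-208) = -136*(1 + 7)*(-208) = -136*8*(-208) = -1088*(-208) = 226304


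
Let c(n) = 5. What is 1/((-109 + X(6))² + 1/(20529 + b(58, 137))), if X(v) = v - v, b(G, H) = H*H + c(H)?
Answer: 39303/466958944 ≈ 8.4168e-5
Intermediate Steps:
b(G, H) = 5 + H² (b(G, H) = H*H + 5 = H² + 5 = 5 + H²)
X(v) = 0
1/((-109 + X(6))² + 1/(20529 + b(58, 137))) = 1/((-109 + 0)² + 1/(20529 + (5 + 137²))) = 1/((-109)² + 1/(20529 + (5 + 18769))) = 1/(11881 + 1/(20529 + 18774)) = 1/(11881 + 1/39303) = 1/(466958944/39303) = 39303/466958944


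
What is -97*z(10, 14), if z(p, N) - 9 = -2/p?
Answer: -4268/5 ≈ -853.60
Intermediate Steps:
z(p, N) = 9 - 2/p
-97*z(10, 14) = -97*(9 - 2/10) = -97*(9 - 2*1/10) = -97*(9 - 1/5) = -97*44/5 = -4268/5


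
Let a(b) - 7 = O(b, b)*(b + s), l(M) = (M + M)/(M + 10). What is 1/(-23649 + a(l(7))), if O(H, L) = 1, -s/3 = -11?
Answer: -17/401339 ≈ -4.2358e-5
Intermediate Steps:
s = 33 (s = -3*(-11) = 33)
l(M) = 2*M/(10 + M) (l(M) = (2*M)/(10 + M) = 2*M/(10 + M))
a(b) = 40 + b (a(b) = 7 + 1*(b + 33) = 7 + 1*(33 + b) = 7 + (33 + b) = 40 + b)
1/(-23649 + a(l(7))) = 1/(-23649 + (40 + 2*7/(10 + 7))) = 1/(-23649 + (40 + 2*7/17)) = 1/(-23649 + (40 + 2*7*(1/17))) = 1/(-23649 + (40 + 14/17)) = 1/(-23649 + 694/17) = 1/(-401339/17) = -17/401339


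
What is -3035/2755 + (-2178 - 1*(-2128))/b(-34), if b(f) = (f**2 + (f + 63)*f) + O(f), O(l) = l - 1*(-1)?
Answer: -110709/75487 ≈ -1.4666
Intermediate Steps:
O(l) = 1 + l (O(l) = l + 1 = 1 + l)
b(f) = 1 + f + f**2 + f*(63 + f) (b(f) = (f**2 + (f + 63)*f) + (1 + f) = (f**2 + (63 + f)*f) + (1 + f) = (f**2 + f*(63 + f)) + (1 + f) = 1 + f + f**2 + f*(63 + f))
-3035/2755 + (-2178 - 1*(-2128))/b(-34) = -3035/2755 + (-2178 - 1*(-2128))/(1 + 2*(-34)**2 + 64*(-34)) = -3035*1/2755 + (-2178 + 2128)/(1 + 2*1156 - 2176) = -607/551 - 50/(1 + 2312 - 2176) = -607/551 - 50/137 = -110709/75487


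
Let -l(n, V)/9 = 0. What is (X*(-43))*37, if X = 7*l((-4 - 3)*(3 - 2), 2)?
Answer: 0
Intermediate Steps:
l(n, V) = 0 (l(n, V) = -9*0 = 0)
X = 0 (X = 7*0 = 0)
(X*(-43))*37 = (0*(-43))*37 = 0*37 = 0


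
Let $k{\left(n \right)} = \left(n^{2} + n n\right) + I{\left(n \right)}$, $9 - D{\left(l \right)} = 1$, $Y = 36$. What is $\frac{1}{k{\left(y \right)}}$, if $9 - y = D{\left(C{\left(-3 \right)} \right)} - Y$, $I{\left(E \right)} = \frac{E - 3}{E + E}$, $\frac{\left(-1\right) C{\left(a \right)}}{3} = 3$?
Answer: $\frac{37}{101323} \approx 0.00036517$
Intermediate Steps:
$C{\left(a \right)} = -9$ ($C{\left(a \right)} = \left(-3\right) 3 = -9$)
$D{\left(l \right)} = 8$ ($D{\left(l \right)} = 9 - 1 = 8$)
$I{\left(E \right)} = \frac{-3 + E}{2 E}$
$y = 37$ ($y = 9 - \left(8 - 36\right) = 9 - -28 = 9 + 28 = 37$)
$k{\left(n \right)} = 2 n^{2} + \frac{-3 + n}{2 n}$ ($k{\left(n \right)} = \left(n^{2} + n n\right) + \frac{-3 + n}{2 n} = \left(n^{2} + n^{2}\right) + \frac{-3 + n}{2 n} = 2 n^{2} + \frac{-3 + n}{2 n}$)
$\frac{1}{k{\left(y \right)}} = \frac{1}{\frac{1}{2} \cdot \frac{1}{37} \left(-3 + 37 + 4 \cdot 37^{3}\right)} = \frac{1}{\frac{1}{2} \cdot \frac{1}{37} \left(-3 + 37 + 4 \cdot 50653\right)} = \frac{1}{\frac{1}{2} \cdot \frac{1}{37} \left(-3 + 37 + 202612\right)} = \frac{1}{\frac{1}{2} \cdot \frac{1}{37} \cdot 202646} = \frac{1}{\frac{101323}{37}} = \frac{37}{101323}$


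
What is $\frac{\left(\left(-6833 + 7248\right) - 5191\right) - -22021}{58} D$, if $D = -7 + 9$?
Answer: $\frac{17245}{29} \approx 594.66$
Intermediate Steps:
$D = 2$
$\frac{\left(\left(-6833 + 7248\right) - 5191\right) - -22021}{58} D = \frac{\left(\left(-6833 + 7248\right) - 5191\right) - -22021}{58} \cdot 2 = \left(\left(415 - 5191\right) + 22021\right) \frac{1}{58} \cdot 2 = \left(-4776 + 22021\right) \frac{1}{58} \cdot 2 = 17245 \cdot \frac{1}{58} \cdot 2 = \frac{17245}{58} \cdot 2 = \frac{17245}{29}$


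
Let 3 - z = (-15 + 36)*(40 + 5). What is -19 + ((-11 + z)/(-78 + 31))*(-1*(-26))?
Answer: 23885/47 ≈ 508.19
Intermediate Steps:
z = -942 (z = 3 - (-15 + 36)*(40 + 5) = 3 - 21*45 = 3 - 1*945 = 3 - 945 = -942)
-19 + ((-11 + z)/(-78 + 31))*(-1*(-26)) = -19 + ((-11 - 942)/(-78 + 31))*(-1*(-26)) = -19 - 953/(-47)*26 = -19 - 953*(-1/47)*26 = -19 + (953/47)*26 = -19 + 24778/47 = 23885/47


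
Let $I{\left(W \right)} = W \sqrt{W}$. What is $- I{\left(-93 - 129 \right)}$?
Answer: $222 i \sqrt{222} \approx 3307.7 i$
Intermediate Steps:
$I{\left(W \right)} = W^{\frac{3}{2}}$
$- I{\left(-93 - 129 \right)} = - \left(-93 - 129\right)^{\frac{3}{2}} = - \left(-222\right)^{\frac{3}{2}} = - \left(-222\right) i \sqrt{222} = 222 i \sqrt{222}$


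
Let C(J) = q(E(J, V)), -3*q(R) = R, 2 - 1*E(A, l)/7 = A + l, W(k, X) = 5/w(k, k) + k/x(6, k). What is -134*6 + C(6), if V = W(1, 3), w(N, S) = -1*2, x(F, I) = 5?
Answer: -24001/30 ≈ -800.03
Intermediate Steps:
w(N, S) = -2
W(k, X) = -5/2 + k/5 (W(k, X) = 5/(-2) + k/5 = 5*(-½) + k*(⅕) = -5/2 + k/5)
V = -23/10 (V = -5/2 + (⅕)*1 = -5/2 + ⅕ = -23/10 ≈ -2.3000)
E(A, l) = 14 - 7*A - 7*l (E(A, l) = 14 - 7*(A + l) = 14 + (-7*A - 7*l) = 14 - 7*A - 7*l)
q(R) = -R/3
C(J) = -301/30 + 7*J/3 (C(J) = -(14 - 7*J - 7*(-23/10))/3 = -(14 - 7*J + 161/10)/3 = -(301/10 - 7*J)/3 = -301/30 + 7*J/3)
-134*6 + C(6) = -134*6 + (-301/30 + (7/3)*6) = -804 + (-301/30 + 14) = -804 + 119/30 = -24001/30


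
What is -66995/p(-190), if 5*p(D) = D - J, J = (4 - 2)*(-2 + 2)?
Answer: 66995/38 ≈ 1763.0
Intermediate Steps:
J = 0 (J = 2*0 = 0)
p(D) = D/5 (p(D) = (D - 1*0)/5 = (D + 0)/5 = D/5)
-66995/p(-190) = -66995/((⅕)*(-190)) = -66995/(-38) = -66995*(-1/38) = 66995/38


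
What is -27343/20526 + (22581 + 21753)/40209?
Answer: -63145001/275109978 ≈ -0.22953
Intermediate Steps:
-27343/20526 + (22581 + 21753)/40209 = -27343*1/20526 + 44334*(1/40209) = -27343/20526 + 14778/13403 = -63145001/275109978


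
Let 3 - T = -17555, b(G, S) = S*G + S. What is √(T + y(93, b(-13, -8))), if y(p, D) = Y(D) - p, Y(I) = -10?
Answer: √17455 ≈ 132.12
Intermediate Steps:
b(G, S) = S + G*S (b(G, S) = G*S + S = S + G*S)
y(p, D) = -10 - p
T = 17558 (T = 3 - 1*(-17555) = 3 + 17555 = 17558)
√(T + y(93, b(-13, -8))) = √(17558 + (-10 - 1*93)) = √(17558 + (-10 - 93)) = √(17558 - 103) = √17455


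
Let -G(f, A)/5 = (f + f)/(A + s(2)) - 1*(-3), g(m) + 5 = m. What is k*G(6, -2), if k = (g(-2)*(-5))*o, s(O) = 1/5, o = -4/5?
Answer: -1540/3 ≈ -513.33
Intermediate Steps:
o = -⅘ (o = -4*⅕ = -⅘ ≈ -0.80000)
s(O) = ⅕
g(m) = -5 + m
k = -28 (k = ((-5 - 2)*(-5))*(-⅘) = -7*(-5)*(-⅘) = 35*(-⅘) = -28)
G(f, A) = -15 - 10*f/(⅕ + A) (G(f, A) = -5*((f + f)/(A + ⅕) - 1*(-3)) = -5*((2*f)/(⅕ + A) + 3) = -5*(2*f/(⅕ + A) + 3) = -5*(3 + 2*f/(⅕ + A)) = -15 - 10*f/(⅕ + A))
k*G(6, -2) = -140*(-3 - 15*(-2) - 10*6)/(1 + 5*(-2)) = -140*(-3 + 30 - 60)/(1 - 10) = -140*(-33)/(-9) = -140*(-1)*(-33)/9 = -28*55/3 = -1540/3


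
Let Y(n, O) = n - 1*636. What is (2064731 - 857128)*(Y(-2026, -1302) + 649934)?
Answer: 781647609016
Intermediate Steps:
Y(n, O) = -636 + n (Y(n, O) = n - 636 = -636 + n)
(2064731 - 857128)*(Y(-2026, -1302) + 649934) = (2064731 - 857128)*((-636 - 2026) + 649934) = 1207603*(-2662 + 649934) = 1207603*647272 = 781647609016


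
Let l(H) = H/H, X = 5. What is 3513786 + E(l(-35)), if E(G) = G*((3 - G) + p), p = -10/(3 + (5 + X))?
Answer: 45679234/13 ≈ 3.5138e+6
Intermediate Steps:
l(H) = 1
p = -10/13 (p = -10/(3 + (5 + 5)) = -10/(3 + 10) = -10/13 ≈ -0.76923)
E(G) = G*(29/13 - G) (E(G) = G*((3 - G) - 10/13) = G*(29/13 - G))
3513786 + E(l(-35)) = 3513786 + (1/13)*1*(29 - 13*1) = 3513786 + (1/13)*1*(29 - 13) = 3513786 + (1/13)*1*16 = 3513786 + 16/13 = 45679234/13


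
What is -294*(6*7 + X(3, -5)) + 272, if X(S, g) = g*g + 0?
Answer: -19426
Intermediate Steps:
X(S, g) = g² (X(S, g) = g² + 0 = g²)
-294*(6*7 + X(3, -5)) + 272 = -294*(6*7 + (-5)²) + 272 = -294*(42 + 25) + 272 = -294*67 + 272 = -19698 + 272 = -19426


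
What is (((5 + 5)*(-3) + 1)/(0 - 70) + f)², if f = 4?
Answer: 95481/4900 ≈ 19.486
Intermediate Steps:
(((5 + 5)*(-3) + 1)/(0 - 70) + f)² = (((5 + 5)*(-3) + 1)/(0 - 70) + 4)² = ((10*(-3) + 1)/(-70) + 4)² = ((-30 + 1)*(-1/70) + 4)² = (-29*(-1/70) + 4)² = (29/70 + 4)² = (309/70)² = 95481/4900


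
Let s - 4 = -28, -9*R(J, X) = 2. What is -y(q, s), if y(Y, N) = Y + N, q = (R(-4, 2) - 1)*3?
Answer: 83/3 ≈ 27.667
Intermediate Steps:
R(J, X) = -2/9 (R(J, X) = -1/9*2 = -2/9)
s = -24 (s = 4 - 28 = -24)
q = -11/3 (q = (-2/9 - 1)*3 = -11/9*3 = -11/3 ≈ -3.6667)
y(Y, N) = N + Y
-y(q, s) = -(-24 - 11/3) = -1*(-83/3) = 83/3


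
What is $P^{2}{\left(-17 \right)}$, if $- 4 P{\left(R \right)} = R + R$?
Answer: $\frac{289}{4} \approx 72.25$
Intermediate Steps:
$P{\left(R \right)} = - \frac{R}{2}$ ($P{\left(R \right)} = - \frac{R + R}{4} = - \frac{2 R}{4} = - \frac{R}{2}$)
$P^{2}{\left(-17 \right)} = \left(\left(- \frac{1}{2}\right) \left(-17\right)\right)^{2} = \left(\frac{17}{2}\right)^{2} = \frac{289}{4}$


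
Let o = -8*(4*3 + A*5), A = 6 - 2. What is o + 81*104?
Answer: 8168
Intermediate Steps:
A = 4
o = -256 (o = -8*(4*3 + 4*5) = -8*(12 + 20) = -8*32 = -256)
o + 81*104 = -256 + 81*104 = -256 + 8424 = 8168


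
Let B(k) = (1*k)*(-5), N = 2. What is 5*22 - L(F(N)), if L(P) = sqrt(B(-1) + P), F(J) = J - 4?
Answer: 110 - sqrt(3) ≈ 108.27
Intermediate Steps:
F(J) = -4 + J
B(k) = -5*k (B(k) = k*(-5) = -5*k)
L(P) = sqrt(5 + P) (L(P) = sqrt(-5*(-1) + P) = sqrt(5 + P))
5*22 - L(F(N)) = 5*22 - sqrt(5 + (-4 + 2)) = 110 - sqrt(5 - 2) = 110 - sqrt(3)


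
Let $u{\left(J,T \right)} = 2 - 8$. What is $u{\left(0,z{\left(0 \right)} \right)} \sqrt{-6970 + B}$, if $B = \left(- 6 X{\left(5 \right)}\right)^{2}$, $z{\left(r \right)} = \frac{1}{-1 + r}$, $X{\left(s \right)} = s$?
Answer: $- 6 i \sqrt{6070} \approx - 467.46 i$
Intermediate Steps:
$u{\left(J,T \right)} = -6$ ($u{\left(J,T \right)} = 2 - 8 = -6$)
$B = 900$ ($B = \left(\left(-6\right) 5\right)^{2} = \left(-30\right)^{2} = 900$)
$u{\left(0,z{\left(0 \right)} \right)} \sqrt{-6970 + B} = - 6 \sqrt{-6970 + 900} = - 6 \sqrt{-6070} = - 6 i \sqrt{6070}$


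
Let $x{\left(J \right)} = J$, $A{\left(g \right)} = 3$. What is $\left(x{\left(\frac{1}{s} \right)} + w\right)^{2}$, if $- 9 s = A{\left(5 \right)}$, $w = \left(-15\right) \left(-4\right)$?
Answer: $3249$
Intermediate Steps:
$w = 60$
$s = - \frac{1}{3}$ ($s = \left(- \frac{1}{9}\right) 3 = - \frac{1}{3} \approx -0.33333$)
$\left(x{\left(\frac{1}{s} \right)} + w\right)^{2} = \left(\frac{1}{- \frac{1}{3}} + 60\right)^{2} = \left(-3 + 60\right)^{2} = 57^{2} = 3249$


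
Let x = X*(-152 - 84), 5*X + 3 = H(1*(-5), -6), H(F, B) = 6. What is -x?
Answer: 708/5 ≈ 141.60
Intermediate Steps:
X = ⅗ (X = -⅗ + (⅕)*6 = -⅗ + 6/5 = ⅗ ≈ 0.60000)
x = -708/5 (x = 3*(-152 - 84)/5 = (⅗)*(-236) = -708/5 ≈ -141.60)
-x = -1*(-708/5) = 708/5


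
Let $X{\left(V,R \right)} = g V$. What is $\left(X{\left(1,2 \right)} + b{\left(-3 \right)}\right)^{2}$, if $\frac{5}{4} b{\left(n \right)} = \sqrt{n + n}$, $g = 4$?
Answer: $\frac{304}{25} + \frac{32 i \sqrt{6}}{5} \approx 12.16 + 15.677 i$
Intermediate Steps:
$b{\left(n \right)} = \frac{4 \sqrt{2} \sqrt{n}}{5}$ ($b{\left(n \right)} = \frac{4 \sqrt{n + n}}{5} = \frac{4 \sqrt{2 n}}{5} = \frac{4 \sqrt{2} \sqrt{n}}{5}$)
$X{\left(V,R \right)} = 4 V$
$\left(X{\left(1,2 \right)} + b{\left(-3 \right)}\right)^{2} = \left(4 \cdot 1 + \frac{4 \sqrt{2} \sqrt{-3}}{5}\right)^{2} = \left(4 + \frac{4 \sqrt{2} i \sqrt{3}}{5}\right)^{2} = \left(4 + \frac{4 i \sqrt{6}}{5}\right)^{2}$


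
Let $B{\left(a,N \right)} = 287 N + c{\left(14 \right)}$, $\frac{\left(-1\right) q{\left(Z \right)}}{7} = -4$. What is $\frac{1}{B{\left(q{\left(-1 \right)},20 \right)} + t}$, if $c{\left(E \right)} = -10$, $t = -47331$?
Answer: $- \frac{1}{41601} \approx -2.4038 \cdot 10^{-5}$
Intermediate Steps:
$q{\left(Z \right)} = 28$ ($q{\left(Z \right)} = \left(-7\right) \left(-4\right) = 28$)
$B{\left(a,N \right)} = -10 + 287 N$ ($B{\left(a,N \right)} = 287 N - 10 = -10 + 287 N$)
$\frac{1}{B{\left(q{\left(-1 \right)},20 \right)} + t} = \frac{1}{\left(-10 + 287 \cdot 20\right) - 47331} = \frac{1}{\left(-10 + 5740\right) - 47331} = \frac{1}{5730 - 47331} = \frac{1}{-41601} = - \frac{1}{41601}$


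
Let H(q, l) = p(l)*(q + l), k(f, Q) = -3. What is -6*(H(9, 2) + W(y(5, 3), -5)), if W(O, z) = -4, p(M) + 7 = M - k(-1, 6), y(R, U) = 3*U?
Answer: 156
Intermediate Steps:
p(M) = -4 + M (p(M) = -7 + (M - 1*(-3)) = -7 + (M + 3) = -7 + (3 + M) = -4 + M)
H(q, l) = (-4 + l)*(l + q) (H(q, l) = (-4 + l)*(q + l) = (-4 + l)*(l + q))
-6*(H(9, 2) + W(y(5, 3), -5)) = -6*((-4 + 2)*(2 + 9) - 4) = -6*(-2*11 - 4) = -6*(-22 - 4) = -6*(-26) = 156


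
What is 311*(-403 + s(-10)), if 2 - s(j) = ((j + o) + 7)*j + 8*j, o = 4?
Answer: -96721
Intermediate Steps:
s(j) = 2 - 8*j - j*(11 + j) (s(j) = 2 - (((j + 4) + 7)*j + 8*j) = 2 - (((4 + j) + 7)*j + 8*j) = 2 - ((11 + j)*j + 8*j) = 2 - (j*(11 + j) + 8*j) = 2 - (8*j + j*(11 + j)) = 2 + (-8*j - j*(11 + j)) = 2 - 8*j - j*(11 + j))
311*(-403 + s(-10)) = 311*(-403 + (2 - 1*(-10)**2 - 19*(-10))) = 311*(-403 + (2 - 1*100 + 190)) = 311*(-403 + (2 - 100 + 190)) = 311*(-403 + 92) = 311*(-311) = -96721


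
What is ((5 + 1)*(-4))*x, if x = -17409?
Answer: 417816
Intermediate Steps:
((5 + 1)*(-4))*x = ((5 + 1)*(-4))*(-17409) = (6*(-4))*(-17409) = -24*(-17409) = 417816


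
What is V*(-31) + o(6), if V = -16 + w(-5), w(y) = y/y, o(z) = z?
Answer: 471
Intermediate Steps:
w(y) = 1
V = -15 (V = -16 + 1 = -15)
V*(-31) + o(6) = -15*(-31) + 6 = 465 + 6 = 471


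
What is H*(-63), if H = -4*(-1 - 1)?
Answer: -504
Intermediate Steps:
H = 8 (H = -4*(-2) = 8)
H*(-63) = 8*(-63) = -504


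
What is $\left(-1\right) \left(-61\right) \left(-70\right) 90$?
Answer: $-384300$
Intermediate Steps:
$\left(-1\right) \left(-61\right) \left(-70\right) 90 = 61 \left(-70\right) 90 = \left(-4270\right) 90 = -384300$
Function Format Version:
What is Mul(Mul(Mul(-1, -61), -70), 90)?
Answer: -384300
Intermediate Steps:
Mul(Mul(Mul(-1, -61), -70), 90) = Mul(Mul(61, -70), 90) = Mul(-4270, 90) = -384300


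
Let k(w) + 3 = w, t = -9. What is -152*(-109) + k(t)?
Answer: 16556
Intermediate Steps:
k(w) = -3 + w
-152*(-109) + k(t) = -152*(-109) + (-3 - 9) = 16568 - 12 = 16556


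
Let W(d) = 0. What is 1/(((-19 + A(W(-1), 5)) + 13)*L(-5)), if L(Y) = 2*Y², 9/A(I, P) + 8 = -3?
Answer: -11/3750 ≈ -0.0029333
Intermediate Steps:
A(I, P) = -9/11 (A(I, P) = 9/(-8 - 3) = 9/(-11) = 9*(-1/11) = -9/11)
1/(((-19 + A(W(-1), 5)) + 13)*L(-5)) = 1/(((-19 - 9/11) + 13)*(2*(-5)²)) = 1/((-218/11 + 13)*(2*25)) = 1/(-75/11*50) = 1/(-3750/11) = -11/3750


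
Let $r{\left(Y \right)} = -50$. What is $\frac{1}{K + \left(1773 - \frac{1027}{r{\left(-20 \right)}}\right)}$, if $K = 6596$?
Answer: $\frac{50}{419477} \approx 0.0001192$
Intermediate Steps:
$\frac{1}{K + \left(1773 - \frac{1027}{r{\left(-20 \right)}}\right)} = \frac{1}{6596 + \left(1773 - \frac{1027}{-50}\right)} = \frac{1}{6596 + \left(1773 - 1027 \left(- \frac{1}{50}\right)\right)} = \frac{1}{6596 + \left(1773 - - \frac{1027}{50}\right)} = \frac{1}{6596 + \left(1773 + \frac{1027}{50}\right)} = \frac{1}{6596 + \frac{89677}{50}} = \frac{1}{\frac{419477}{50}} = \frac{50}{419477}$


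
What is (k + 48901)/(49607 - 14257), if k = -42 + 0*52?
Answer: 48859/35350 ≈ 1.3822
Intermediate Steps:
k = -42 (k = -42 + 0 = -42)
(k + 48901)/(49607 - 14257) = (-42 + 48901)/(49607 - 14257) = 48859/35350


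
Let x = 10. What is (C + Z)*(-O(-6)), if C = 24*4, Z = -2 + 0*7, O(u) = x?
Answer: -940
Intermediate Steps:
O(u) = 10
Z = -2 (Z = -2 + 0 = -2)
C = 96
(C + Z)*(-O(-6)) = (96 - 2)*(-1*10) = 94*(-10) = -940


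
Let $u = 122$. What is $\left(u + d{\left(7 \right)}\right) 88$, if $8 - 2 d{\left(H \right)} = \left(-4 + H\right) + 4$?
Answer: $10780$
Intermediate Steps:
$d{\left(H \right)} = 4 - \frac{H}{2}$ ($d{\left(H \right)} = 4 - \frac{\left(-4 + H\right) + 4}{2} = 4 - \frac{H}{2}$)
$\left(u + d{\left(7 \right)}\right) 88 = \left(122 + \left(4 - \frac{7}{2}\right)\right) 88 = \left(122 + \frac{1}{2}\right) 88 = \frac{245}{2} \cdot 88 = 10780$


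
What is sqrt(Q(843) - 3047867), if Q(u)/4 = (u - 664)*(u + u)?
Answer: I*sqrt(1840691) ≈ 1356.7*I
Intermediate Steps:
Q(u) = 8*u*(-664 + u) (Q(u) = 4*((u - 664)*(u + u)) = 4*((-664 + u)*(2*u)) = 4*(2*u*(-664 + u)) = 8*u*(-664 + u))
sqrt(Q(843) - 3047867) = sqrt(8*843*(-664 + 843) - 3047867) = sqrt(8*843*179 - 3047867) = sqrt(1207176 - 3047867) = sqrt(-1840691) = I*sqrt(1840691)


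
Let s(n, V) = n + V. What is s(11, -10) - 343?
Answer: -342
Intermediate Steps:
s(n, V) = V + n
s(11, -10) - 343 = (-10 + 11) - 343 = 1 - 343 = -342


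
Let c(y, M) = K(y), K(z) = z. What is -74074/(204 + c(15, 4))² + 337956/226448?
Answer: -141300359/2715168132 ≈ -0.052041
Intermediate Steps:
c(y, M) = y
-74074/(204 + c(15, 4))² + 337956/226448 = -74074/(204 + 15)² + 337956/226448 = -74074/(219²) + 337956*(1/226448) = -74074/47961 + 84489/56612 = -141300359/2715168132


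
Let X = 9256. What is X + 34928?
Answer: 44184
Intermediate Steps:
X + 34928 = 9256 + 34928 = 44184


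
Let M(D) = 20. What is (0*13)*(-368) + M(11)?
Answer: 20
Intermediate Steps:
(0*13)*(-368) + M(11) = (0*13)*(-368) + 20 = 0*(-368) + 20 = 0 + 20 = 20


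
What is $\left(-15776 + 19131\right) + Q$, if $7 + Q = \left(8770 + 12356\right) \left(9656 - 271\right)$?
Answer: $198270858$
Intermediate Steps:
$Q = 198267503$ ($Q = -7 + \left(8770 + 12356\right) \left(9656 - 271\right) = -7 + 21126 \cdot 9385 = -7 + 198267510 = 198267503$)
$\left(-15776 + 19131\right) + Q = \left(-15776 + 19131\right) + 198267503 = 3355 + 198267503 = 198270858$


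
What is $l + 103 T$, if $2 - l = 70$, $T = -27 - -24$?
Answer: $-377$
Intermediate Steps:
$T = -3$ ($T = -27 + 24 = -3$)
$l = -68$ ($l = 2 - 70 = -68$)
$l + 103 T = -68 + 103 \left(-3\right) = -68 - 309 = -377$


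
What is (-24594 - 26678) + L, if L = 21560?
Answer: -29712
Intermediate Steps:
(-24594 - 26678) + L = (-24594 - 26678) + 21560 = -51272 + 21560 = -29712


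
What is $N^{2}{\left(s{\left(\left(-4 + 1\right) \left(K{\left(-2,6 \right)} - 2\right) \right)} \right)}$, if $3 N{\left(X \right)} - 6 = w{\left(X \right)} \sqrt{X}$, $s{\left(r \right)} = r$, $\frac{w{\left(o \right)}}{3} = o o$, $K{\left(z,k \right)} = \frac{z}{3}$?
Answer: $32772 + 512 \sqrt{2} \approx 33496.0$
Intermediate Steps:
$K{\left(z,k \right)} = \frac{z}{3}$ ($K{\left(z,k \right)} = z \frac{1}{3} = \frac{z}{3}$)
$w{\left(o \right)} = 3 o^{2}$ ($w{\left(o \right)} = 3 o o = 3 o^{2}$)
$N{\left(X \right)} = 2 + X^{\frac{5}{2}}$ ($N{\left(X \right)} = 2 + \frac{3 X^{2} \sqrt{X}}{3} = 2 + \frac{3 X^{\frac{5}{2}}}{3} = 2 + X^{\frac{5}{2}}$)
$N^{2}{\left(s{\left(\left(-4 + 1\right) \left(K{\left(-2,6 \right)} - 2\right) \right)} \right)} = \left(2 + \left(\left(-4 + 1\right) \left(\frac{1}{3} \left(-2\right) - 2\right)\right)^{\frac{5}{2}}\right)^{2} = \left(2 + \left(- 3 \left(- \frac{2}{3} - 2\right)\right)^{\frac{5}{2}}\right)^{2} = \left(2 + \left(\left(-3\right) \left(- \frac{8}{3}\right)\right)^{\frac{5}{2}}\right)^{2} = \left(2 + 8^{\frac{5}{2}}\right)^{2} = \left(2 + 128 \sqrt{2}\right)^{2}$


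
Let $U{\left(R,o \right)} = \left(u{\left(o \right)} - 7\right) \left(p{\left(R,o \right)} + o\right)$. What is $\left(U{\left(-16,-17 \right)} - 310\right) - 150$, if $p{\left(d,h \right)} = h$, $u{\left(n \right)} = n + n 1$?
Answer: $934$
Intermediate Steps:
$u{\left(n \right)} = 2 n$ ($u{\left(n \right)} = n + n = 2 n$)
$U{\left(R,o \right)} = 2 o \left(-7 + 2 o\right)$ ($U{\left(R,o \right)} = \left(2 o - 7\right) \left(o + o\right) = \left(-7 + 2 o\right) 2 o = 2 o \left(-7 + 2 o\right)$)
$\left(U{\left(-16,-17 \right)} - 310\right) - 150 = \left(2 \left(-17\right) \left(-7 + 2 \left(-17\right)\right) - 310\right) - 150 = \left(2 \left(-17\right) \left(-7 - 34\right) - 310\right) - 150 = \left(2 \left(-17\right) \left(-41\right) - 310\right) - 150 = \left(1394 - 310\right) - 150 = 1084 - 150 = 934$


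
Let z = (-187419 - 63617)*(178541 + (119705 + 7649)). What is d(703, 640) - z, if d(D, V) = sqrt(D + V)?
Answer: 76790657220 + sqrt(1343) ≈ 7.6791e+10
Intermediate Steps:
z = -76790657220 (z = -251036*(178541 + 127354) = -251036*305895 = -76790657220)
d(703, 640) - z = sqrt(703 + 640) - 1*(-76790657220) = sqrt(1343) + 76790657220 = 76790657220 + sqrt(1343)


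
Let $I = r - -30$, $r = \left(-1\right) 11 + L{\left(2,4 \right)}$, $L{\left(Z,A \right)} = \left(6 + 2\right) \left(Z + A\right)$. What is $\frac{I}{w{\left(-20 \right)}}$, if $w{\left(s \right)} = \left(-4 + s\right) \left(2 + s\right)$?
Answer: $\frac{67}{432} \approx 0.15509$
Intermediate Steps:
$L{\left(Z,A \right)} = 8 A + 8 Z$ ($L{\left(Z,A \right)} = 8 \left(A + Z\right) = 8 A + 8 Z$)
$r = 37$ ($r = \left(-1\right) 11 + \left(8 \cdot 4 + 8 \cdot 2\right) = -11 + \left(32 + 16\right) = -11 + 48 = 37$)
$I = 67$ ($I = 37 - -30 = 37 + 30 = 67$)
$\frac{I}{w{\left(-20 \right)}} = \frac{67}{-8 + \left(-20\right)^{2} - -40} = \frac{67}{-8 + 400 + 40} = \frac{67}{432}$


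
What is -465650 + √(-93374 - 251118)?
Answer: -465650 + 2*I*√86123 ≈ -4.6565e+5 + 586.93*I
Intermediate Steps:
-465650 + √(-93374 - 251118) = -465650 + √(-344492) = -465650 + 2*I*√86123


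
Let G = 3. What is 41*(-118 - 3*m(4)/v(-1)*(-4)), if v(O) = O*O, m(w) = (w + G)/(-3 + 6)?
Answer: -3690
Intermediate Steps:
m(w) = 1 + w/3 (m(w) = (w + 3)/(-3 + 6) = (3 + w)/3 = (3 + w)*(⅓) = 1 + w/3)
v(O) = O²
41*(-118 - 3*m(4)/v(-1)*(-4)) = 41*(-118 - 3*(1 + (⅓)*4)/((-1)²)*(-4)) = 41*(-118 - 3*(1 + 4/3)/1*(-4)) = 41*(-118 - 7*(-4)) = 41*(-118 + 28) = 41*(-90) = -3690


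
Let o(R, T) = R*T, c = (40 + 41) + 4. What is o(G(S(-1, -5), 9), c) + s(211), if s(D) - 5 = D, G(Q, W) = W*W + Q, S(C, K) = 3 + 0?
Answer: 7356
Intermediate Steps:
S(C, K) = 3
c = 85 (c = 81 + 4 = 85)
G(Q, W) = Q + W² (G(Q, W) = W² + Q = Q + W²)
s(D) = 5 + D
o(G(S(-1, -5), 9), c) + s(211) = (3 + 9²)*85 + (5 + 211) = (3 + 81)*85 + 216 = 84*85 + 216 = 7140 + 216 = 7356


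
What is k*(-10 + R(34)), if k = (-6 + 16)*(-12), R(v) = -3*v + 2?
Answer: 13200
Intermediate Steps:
R(v) = 2 - 3*v
k = -120 (k = 10*(-12) = -120)
k*(-10 + R(34)) = -120*(-10 + (2 - 3*34)) = -120*(-10 + (2 - 102)) = -120*(-10 - 100) = -120*(-110) = 13200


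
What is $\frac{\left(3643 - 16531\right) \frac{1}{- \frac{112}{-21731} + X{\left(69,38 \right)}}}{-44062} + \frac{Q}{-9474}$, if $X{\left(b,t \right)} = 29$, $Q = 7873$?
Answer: $- \frac{108000795200257}{131559579666834} \approx -0.82093$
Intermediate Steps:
$\frac{\left(3643 - 16531\right) \frac{1}{- \frac{112}{-21731} + X{\left(69,38 \right)}}}{-44062} + \frac{Q}{-9474} = \frac{\left(3643 - 16531\right) \frac{1}{- \frac{112}{-21731} + 29}}{-44062} + \frac{7873}{-9474} = - \frac{12888}{\left(-112\right) \left(- \frac{1}{21731}\right) + 29} \left(- \frac{1}{44062}\right) + 7873 \left(- \frac{1}{9474}\right) = - \frac{12888}{\frac{112}{21731} + 29} \left(- \frac{1}{44062}\right) - \frac{7873}{9474} = - \frac{12888}{\frac{630311}{21731}} \left(- \frac{1}{44062}\right) - \frac{7873}{9474} = \left(-12888\right) \frac{21731}{630311} \left(- \frac{1}{44062}\right) - \frac{7873}{9474} = \left(- \frac{280069128}{630311}\right) \left(- \frac{1}{44062}\right) - \frac{7873}{9474} = \frac{140034564}{13886381641} - \frac{7873}{9474} = - \frac{108000795200257}{131559579666834}$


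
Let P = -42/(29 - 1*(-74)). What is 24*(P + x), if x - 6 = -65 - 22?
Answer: -201240/103 ≈ -1953.8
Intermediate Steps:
P = -42/103 (P = -42/(29 + 74) = -42/103 ≈ -0.40777)
x = -81 (x = 6 + (-65 - 22) = 6 - 87 = -81)
24*(P + x) = 24*(-42/103 - 81) = 24*(-8385/103) = -201240/103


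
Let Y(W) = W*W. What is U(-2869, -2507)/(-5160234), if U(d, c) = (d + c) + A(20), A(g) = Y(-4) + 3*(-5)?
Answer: 5375/5160234 ≈ 0.0010416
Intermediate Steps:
Y(W) = W²
A(g) = 1 (A(g) = (-4)² + 3*(-5) = 16 - 15 = 1)
U(d, c) = 1 + c + d (U(d, c) = (d + c) + 1 = (c + d) + 1 = 1 + c + d)
U(-2869, -2507)/(-5160234) = (1 - 2507 - 2869)/(-5160234) = -5375*(-1/5160234) = 5375/5160234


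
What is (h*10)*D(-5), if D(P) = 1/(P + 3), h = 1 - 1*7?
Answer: 30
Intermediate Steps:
h = -6 (h = 1 - 7 = -6)
D(P) = 1/(3 + P)
(h*10)*D(-5) = (-6*10)/(3 - 5) = -60/(-2) = -60*(-½) = 30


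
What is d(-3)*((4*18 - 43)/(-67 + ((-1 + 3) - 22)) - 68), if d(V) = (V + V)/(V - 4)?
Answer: -410/7 ≈ -58.571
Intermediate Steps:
d(V) = 2*V/(-4 + V) (d(V) = (2*V)/(-4 + V) = 2*V/(-4 + V))
d(-3)*((4*18 - 43)/(-67 + ((-1 + 3) - 22)) - 68) = (2*(-3)/(-4 - 3))*((4*18 - 43)/(-67 + ((-1 + 3) - 22)) - 68) = (2*(-3)/(-7))*((72 - 43)/(-67 + (2 - 22)) - 68) = (2*(-3)*(-⅐))*(29/(-67 - 20) - 68) = 6*(29/(-87) - 68)/7 = 6*(29*(-1/87) - 68)/7 = 6*(-⅓ - 68)/7 = (6/7)*(-205/3) = -410/7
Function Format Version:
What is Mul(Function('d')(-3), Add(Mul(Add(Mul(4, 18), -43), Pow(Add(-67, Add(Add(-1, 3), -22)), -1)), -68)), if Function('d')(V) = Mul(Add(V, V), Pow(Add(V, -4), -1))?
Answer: Rational(-410, 7) ≈ -58.571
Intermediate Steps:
Function('d')(V) = Mul(2, V, Pow(Add(-4, V), -1)) (Function('d')(V) = Mul(Mul(2, V), Pow(Add(-4, V), -1)) = Mul(2, V, Pow(Add(-4, V), -1)))
Mul(Function('d')(-3), Add(Mul(Add(Mul(4, 18), -43), Pow(Add(-67, Add(Add(-1, 3), -22)), -1)), -68)) = Mul(Mul(2, -3, Pow(Add(-4, -3), -1)), Add(Mul(Add(Mul(4, 18), -43), Pow(Add(-67, Add(Add(-1, 3), -22)), -1)), -68)) = Mul(Mul(2, -3, Pow(-7, -1)), Add(Mul(Add(72, -43), Pow(Add(-67, Add(2, -22)), -1)), -68)) = Mul(Mul(2, -3, Rational(-1, 7)), Add(Mul(29, Pow(Add(-67, -20), -1)), -68)) = Mul(Rational(6, 7), Add(Mul(29, Pow(-87, -1)), -68)) = Mul(Rational(6, 7), Add(Mul(29, Rational(-1, 87)), -68)) = Mul(Rational(6, 7), Add(Rational(-1, 3), -68)) = Mul(Rational(6, 7), Rational(-205, 3)) = Rational(-410, 7)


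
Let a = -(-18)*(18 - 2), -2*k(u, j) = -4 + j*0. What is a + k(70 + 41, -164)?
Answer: 290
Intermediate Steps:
k(u, j) = 2 (k(u, j) = -(-4 + j*0)/2 = -(-4 + 0)/2 = -½*(-4) = 2)
a = 288 (a = -(-18)*16 = -1*(-288) = 288)
a + k(70 + 41, -164) = 288 + 2 = 290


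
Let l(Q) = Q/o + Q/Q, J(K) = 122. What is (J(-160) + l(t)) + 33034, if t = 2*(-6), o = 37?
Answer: 1226797/37 ≈ 33157.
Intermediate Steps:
t = -12
l(Q) = 1 + Q/37 (l(Q) = Q/37 + Q/Q = Q*(1/37) + 1 = Q/37 + 1 = 1 + Q/37)
(J(-160) + l(t)) + 33034 = (122 + (1 + (1/37)*(-12))) + 33034 = (122 + (1 - 12/37)) + 33034 = (122 + 25/37) + 33034 = 4539/37 + 33034 = 1226797/37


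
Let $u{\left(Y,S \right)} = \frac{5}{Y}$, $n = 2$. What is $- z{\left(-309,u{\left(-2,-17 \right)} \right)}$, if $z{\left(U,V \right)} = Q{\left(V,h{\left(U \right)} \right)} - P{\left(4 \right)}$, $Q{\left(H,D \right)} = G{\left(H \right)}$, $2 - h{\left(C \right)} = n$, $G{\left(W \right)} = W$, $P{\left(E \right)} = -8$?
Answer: $- \frac{11}{2} \approx -5.5$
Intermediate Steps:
$h{\left(C \right)} = 0$ ($h{\left(C \right)} = 2 - 2 = 0$)
$Q{\left(H,D \right)} = H$
$z{\left(U,V \right)} = 8 + V$ ($z{\left(U,V \right)} = V - -8 = V + 8 = 8 + V$)
$- z{\left(-309,u{\left(-2,-17 \right)} \right)} = - (8 + \frac{5}{-2}) = - (8 + 5 \left(- \frac{1}{2}\right)) = - (8 - \frac{5}{2}) = \left(-1\right) \frac{11}{2} = - \frac{11}{2}$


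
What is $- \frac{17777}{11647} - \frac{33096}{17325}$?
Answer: $- \frac{53869}{15675} \approx -3.4366$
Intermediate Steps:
$- \frac{17777}{11647} - \frac{33096}{17325} = \left(-17777\right) \frac{1}{11647} - \frac{1576}{825} = - \frac{29}{19} - \frac{1576}{825} = - \frac{53869}{15675}$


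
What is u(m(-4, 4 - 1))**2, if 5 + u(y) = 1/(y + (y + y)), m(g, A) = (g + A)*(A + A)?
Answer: 8281/324 ≈ 25.559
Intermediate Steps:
m(g, A) = 2*A*(A + g) (m(g, A) = (A + g)*(2*A) = 2*A*(A + g))
u(y) = -5 + 1/(3*y) (u(y) = -5 + 1/(y + (y + y)) = -5 + 1/(y + 2*y) = -5 + 1/(3*y))
u(m(-4, 4 - 1))**2 = (-5 + 1/(3*((2*(4 - 1)*((4 - 1) - 4)))))**2 = (-5 + 1/(3*((2*3*(3 - 4)))))**2 = (-5 + 1/(3*((2*3*(-1)))))**2 = (-5 + (1/3)/(-6))**2 = (-5 + (1/3)*(-1/6))**2 = (-5 - 1/18)**2 = (-91/18)**2 = 8281/324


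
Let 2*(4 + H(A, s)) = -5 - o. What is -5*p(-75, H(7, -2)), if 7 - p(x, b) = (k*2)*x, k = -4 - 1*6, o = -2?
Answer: 7465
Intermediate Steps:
H(A, s) = -11/2 (H(A, s) = -4 + (-5 - 1*(-2))/2 = -4 + (-5 + 2)/2 = -4 + (½)*(-3) = -4 - 3/2 = -11/2)
k = -10 (k = -4 - 6 = -10)
p(x, b) = 7 + 20*x (p(x, b) = 7 - (-10*2)*x = 7 - (-20)*x = 7 + 20*x)
-5*p(-75, H(7, -2)) = -5*(7 + 20*(-75)) = -5*(7 - 1500) = -5*(-1493) = 7465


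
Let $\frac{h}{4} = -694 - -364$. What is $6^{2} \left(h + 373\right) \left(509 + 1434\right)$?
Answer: $-66240756$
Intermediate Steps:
$h = -1320$ ($h = 4 \left(-694 - -364\right) = 4 \left(-694 + 364\right) = 4 \left(-330\right) = -1320$)
$6^{2} \left(h + 373\right) \left(509 + 1434\right) = 6^{2} \left(-1320 + 373\right) \left(509 + 1434\right) = 36 \left(\left(-947\right) 1943\right) = 36 \left(-1840021\right) = -66240756$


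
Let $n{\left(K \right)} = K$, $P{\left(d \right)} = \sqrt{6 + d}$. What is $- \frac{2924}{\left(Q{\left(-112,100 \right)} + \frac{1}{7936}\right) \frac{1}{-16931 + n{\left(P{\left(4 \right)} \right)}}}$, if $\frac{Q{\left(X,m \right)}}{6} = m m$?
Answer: $\frac{392881552384}{476160001} - \frac{23204864 \sqrt{10}}{476160001} \approx 824.95$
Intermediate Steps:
$Q{\left(X,m \right)} = 6 m^{2}$ ($Q{\left(X,m \right)} = 6 m m = 6 m^{2}$)
$- \frac{2924}{\left(Q{\left(-112,100 \right)} + \frac{1}{7936}\right) \frac{1}{-16931 + n{\left(P{\left(4 \right)} \right)}}} = - \frac{2924}{\left(6 \cdot 100^{2} + \frac{1}{7936}\right) \frac{1}{-16931 + \sqrt{6 + 4}}} = - \frac{2924}{\left(6 \cdot 10000 + \frac{1}{7936}\right) \frac{1}{-16931 + \sqrt{10}}} = - \frac{2924}{\left(60000 + \frac{1}{7936}\right) \frac{1}{-16931 + \sqrt{10}}} = - \frac{2924}{\frac{476160001}{7936} \frac{1}{-16931 + \sqrt{10}}} = - 2924 \left(- \frac{134364416}{476160001} + \frac{7936 \sqrt{10}}{476160001}\right) = \frac{392881552384}{476160001} - \frac{23204864 \sqrt{10}}{476160001}$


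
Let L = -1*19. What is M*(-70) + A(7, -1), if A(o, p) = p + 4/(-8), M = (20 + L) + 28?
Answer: -4063/2 ≈ -2031.5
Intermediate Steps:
L = -19
M = 29 (M = (20 - 19) + 28 = 1 + 28 = 29)
A(o, p) = -½ + p (A(o, p) = p + 4*(-⅛) = p - ½ = -½ + p)
M*(-70) + A(7, -1) = 29*(-70) + (-½ - 1) = -2030 - 3/2 = -4063/2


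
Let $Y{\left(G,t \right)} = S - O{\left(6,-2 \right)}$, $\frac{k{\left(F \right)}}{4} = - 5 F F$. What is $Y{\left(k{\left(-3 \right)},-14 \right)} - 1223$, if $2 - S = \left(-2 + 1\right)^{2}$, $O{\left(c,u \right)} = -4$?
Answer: $-1218$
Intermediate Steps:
$S = 1$ ($S = 2 - \left(-2 + 1\right)^{2} = 2 - \left(-1\right)^{2} = 2 - 1 = 1$)
$k{\left(F \right)} = - 20 F^{2}$ ($k{\left(F \right)} = 4 - 5 F F = 4 \left(- 5 F^{2}\right) = - 20 F^{2}$)
$Y{\left(G,t \right)} = 5$ ($Y{\left(G,t \right)} = 1 - -4 = 1 + 4 = 5$)
$Y{\left(k{\left(-3 \right)},-14 \right)} - 1223 = 5 - 1223 = -1218$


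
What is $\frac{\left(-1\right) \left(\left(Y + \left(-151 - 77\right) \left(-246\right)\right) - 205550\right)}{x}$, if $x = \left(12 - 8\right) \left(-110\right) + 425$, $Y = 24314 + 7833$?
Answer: $-7821$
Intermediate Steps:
$Y = 32147$
$x = -15$ ($x = \left(12 - 8\right) \left(-110\right) + 425 = 4 \left(-110\right) + 425 = -440 + 425 = -15$)
$\frac{\left(-1\right) \left(\left(Y + \left(-151 - 77\right) \left(-246\right)\right) - 205550\right)}{x} = \frac{\left(-1\right) \left(\left(32147 + \left(-151 - 77\right) \left(-246\right)\right) - 205550\right)}{-15} = - (\left(32147 - -56088\right) - 205550) \left(- \frac{1}{15}\right) = - (\left(32147 + 56088\right) - 205550) \left(- \frac{1}{15}\right) = - (88235 - 205550) \left(- \frac{1}{15}\right) = \left(-1\right) \left(-117315\right) \left(- \frac{1}{15}\right) = 117315 \left(- \frac{1}{15}\right) = -7821$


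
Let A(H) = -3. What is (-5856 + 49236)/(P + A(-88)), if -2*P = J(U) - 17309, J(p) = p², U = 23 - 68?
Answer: 43380/7639 ≈ 5.6788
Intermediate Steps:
U = -45
P = 7642 (P = -((-45)² - 17309)/2 = -(2025 - 17309)/2 = -½*(-15284) = 7642)
(-5856 + 49236)/(P + A(-88)) = (-5856 + 49236)/(7642 - 3) = 43380/7639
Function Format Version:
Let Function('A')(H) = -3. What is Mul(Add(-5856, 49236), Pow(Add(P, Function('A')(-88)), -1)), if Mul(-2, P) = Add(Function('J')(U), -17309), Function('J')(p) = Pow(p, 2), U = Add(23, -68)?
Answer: Rational(43380, 7639) ≈ 5.6788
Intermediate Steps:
U = -45
P = 7642 (P = Mul(Rational(-1, 2), Add(Pow(-45, 2), -17309)) = Mul(Rational(-1, 2), Add(2025, -17309)) = Mul(Rational(-1, 2), -15284) = 7642)
Mul(Add(-5856, 49236), Pow(Add(P, Function('A')(-88)), -1)) = Mul(Add(-5856, 49236), Pow(Add(7642, -3), -1)) = Mul(43380, Pow(7639, -1)) = Mul(43380, Rational(1, 7639)) = Rational(43380, 7639)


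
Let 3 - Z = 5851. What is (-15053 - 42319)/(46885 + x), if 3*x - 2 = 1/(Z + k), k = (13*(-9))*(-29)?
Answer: -211272390/172656467 ≈ -1.2237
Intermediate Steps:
Z = -5848 (Z = 3 - 1*5851 = 3 - 5851 = -5848)
k = 3393 (k = -117*(-29) = 3393)
x = 4909/7365 (x = ⅔ + 1/(3*(-5848 + 3393)) = ⅔ + (⅓)/(-2455) = ⅔ + (⅓)*(-1/2455) = ⅔ - 1/7365 = 4909/7365 ≈ 0.66653)
(-15053 - 42319)/(46885 + x) = (-15053 - 42319)/(46885 + 4909/7365) = -57372/345312934/7365 = -57372*7365/345312934 = -211272390/172656467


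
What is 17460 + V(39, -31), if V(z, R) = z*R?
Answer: 16251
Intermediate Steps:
V(z, R) = R*z
17460 + V(39, -31) = 17460 - 31*39 = 17460 - 1209 = 16251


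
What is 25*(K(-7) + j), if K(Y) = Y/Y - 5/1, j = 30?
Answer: 650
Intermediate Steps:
K(Y) = -4 (K(Y) = 1 - 5*1 = 1 - 5 = -4)
25*(K(-7) + j) = 25*(-4 + 30) = 25*26 = 650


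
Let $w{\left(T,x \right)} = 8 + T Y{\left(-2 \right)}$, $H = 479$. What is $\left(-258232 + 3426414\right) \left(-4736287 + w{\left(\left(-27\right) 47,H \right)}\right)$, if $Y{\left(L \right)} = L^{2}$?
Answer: $-15021475566610$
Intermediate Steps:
$w{\left(T,x \right)} = 8 + 4 T$ ($w{\left(T,x \right)} = 8 + T \left(-2\right)^{2} = 8 + T 4 = 8 + 4 T$)
$\left(-258232 + 3426414\right) \left(-4736287 + w{\left(\left(-27\right) 47,H \right)}\right) = \left(-258232 + 3426414\right) \left(-4736287 + \left(8 + 4 \left(\left(-27\right) 47\right)\right)\right) = 3168182 \left(-4736287 + \left(8 + 4 \left(-1269\right)\right)\right) = 3168182 \left(-4736287 + \left(8 - 5076\right)\right) = 3168182 \left(-4736287 - 5068\right) = 3168182 \left(-4741355\right) = -15021475566610$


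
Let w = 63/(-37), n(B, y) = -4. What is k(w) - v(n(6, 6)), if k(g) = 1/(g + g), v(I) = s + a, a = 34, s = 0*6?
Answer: -4321/126 ≈ -34.294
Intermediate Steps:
s = 0
v(I) = 34 (v(I) = 0 + 34 = 34)
w = -63/37 (w = 63*(-1/37) = -63/37 ≈ -1.7027)
k(g) = 1/(2*g)
k(w) - v(n(6, 6)) = 1/(2*(-63/37)) - 1*34 = (½)*(-37/63) - 34 = -37/126 - 34 = -4321/126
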